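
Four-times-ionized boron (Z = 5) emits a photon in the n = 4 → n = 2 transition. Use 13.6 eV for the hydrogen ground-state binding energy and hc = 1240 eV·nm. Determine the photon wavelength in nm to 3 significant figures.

For Z = 5 the level energies scale as Z², so the effective Rydberg energy is 13.6 × 25 = 340.0 eV.
ΔE = 340.0 × (1/2² − 1/4²) = 340.0 × 0.1875 = 63.75 eV.
λ = hc/ΔE = 1240 / 63.75 = 19.5 nm.

19.5 nm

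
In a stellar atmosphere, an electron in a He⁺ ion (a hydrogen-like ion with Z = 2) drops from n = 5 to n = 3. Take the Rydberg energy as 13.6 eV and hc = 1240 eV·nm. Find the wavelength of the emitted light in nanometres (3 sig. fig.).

For Z = 2 the level energies scale as Z², so the effective Rydberg energy is 13.6 × 4 = 54.40 eV.
ΔE = 54.40 × (1/3² − 1/5²) = 54.40 × 0.07111 = 3.868 eV.
λ = hc/ΔE = 1240 / 3.868 = 321 nm.

321 nm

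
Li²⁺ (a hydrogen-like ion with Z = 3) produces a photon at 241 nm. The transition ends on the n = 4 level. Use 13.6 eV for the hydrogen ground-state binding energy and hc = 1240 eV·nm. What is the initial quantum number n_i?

The photon energy is ΔE = hc/λ = 1240 / 241 = 5.145 eV.
With Z = 3, ΔE = 122.4 × (1/n_f² − 1/n_i²), so 1/n_f² − 1/n_i² = 0.04204.
With n_f = 4: 1/n_i² = 1/16 − 0.04204 = 0.02046, so n_i ≈ 6.99.

n_i = 7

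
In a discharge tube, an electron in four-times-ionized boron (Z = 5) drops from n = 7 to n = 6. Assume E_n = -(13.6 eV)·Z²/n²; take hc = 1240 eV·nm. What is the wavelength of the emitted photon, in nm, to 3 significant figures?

495 nm

For Z = 5 the level energies scale as Z², so the effective Rydberg energy is 13.6 × 25 = 340.0 eV.
ΔE = 340.0 × (1/6² − 1/7²) = 340.0 × 0.007370 = 2.506 eV.
λ = hc/ΔE = 1240 / 2.506 = 495 nm.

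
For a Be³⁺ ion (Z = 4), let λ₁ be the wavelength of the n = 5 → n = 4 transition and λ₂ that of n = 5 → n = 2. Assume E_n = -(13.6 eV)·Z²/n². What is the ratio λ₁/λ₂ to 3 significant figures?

9.33

λ ∝ 1/ΔE ∝ 1/(1/n_f² − 1/n_i²), and the Z² and hc factors cancel in the ratio.
λ₁/λ₂ = (1/2² − 1/5²)/(1/4² − 1/5²) = 0.2100/0.02250 = 9.33.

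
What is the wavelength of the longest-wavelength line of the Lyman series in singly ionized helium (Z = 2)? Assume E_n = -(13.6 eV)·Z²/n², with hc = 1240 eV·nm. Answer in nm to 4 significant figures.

30.39 nm

The Lyman series terminates on n_f = 1; the first line has n_i = 1+1 = 2.
ΔE = 54.40 × (1/1² − 1/2²) = 40.80 eV.
λ = 1240 / 40.80 = 30.39 nm.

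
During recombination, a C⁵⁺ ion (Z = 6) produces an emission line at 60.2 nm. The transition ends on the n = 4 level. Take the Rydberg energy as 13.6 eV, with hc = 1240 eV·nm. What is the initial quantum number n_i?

n_i = 7

The photon energy is ΔE = hc/λ = 1240 / 60.2 = 20.60 eV.
With Z = 6, ΔE = 489.6 × (1/n_f² − 1/n_i²), so 1/n_f² − 1/n_i² = 0.04207.
With n_f = 4: 1/n_i² = 1/16 − 0.04207 = 0.02043, so n_i ≈ 7.00.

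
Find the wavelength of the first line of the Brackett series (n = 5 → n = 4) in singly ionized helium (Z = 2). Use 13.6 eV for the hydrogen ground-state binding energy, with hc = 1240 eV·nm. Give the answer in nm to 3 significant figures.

1010 nm

The Brackett series terminates on n_f = 4; the first line has n_i = 4+1 = 5.
ΔE = 54.40 × (1/4² − 1/5²) = 1.224 eV.
λ = 1240 / 1.224 = 1010 nm.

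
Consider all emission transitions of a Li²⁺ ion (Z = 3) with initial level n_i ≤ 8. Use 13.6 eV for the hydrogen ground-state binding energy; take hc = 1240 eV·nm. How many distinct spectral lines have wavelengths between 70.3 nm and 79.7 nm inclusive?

Enumerate all n_i → n_f pairs with 1 ≤ n_f < n_i ≤ 8 and compute λ = 1240 / [13.6·9·(1/n_f² − 1/n_i²)].
Lines falling in [70.3, 79.7] nm: 3→2 (72.94 nm).

1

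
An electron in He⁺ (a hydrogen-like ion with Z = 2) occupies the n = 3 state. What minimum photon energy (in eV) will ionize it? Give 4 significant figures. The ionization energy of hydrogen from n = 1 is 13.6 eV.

E_n = −13.6 Z²/n² = −54.40/n² eV for Z = 2.
E_3 = −54.40/9 = −6.044 eV, so ionization (to E = 0) requires 6.044 eV.

6.044 eV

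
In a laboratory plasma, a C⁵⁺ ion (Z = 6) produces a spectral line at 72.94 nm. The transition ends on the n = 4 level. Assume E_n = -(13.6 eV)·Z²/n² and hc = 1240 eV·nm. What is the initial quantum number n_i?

The photon energy is ΔE = hc/λ = 1240 / 72.94 = 17.00 eV.
With Z = 6, ΔE = 489.6 × (1/n_f² − 1/n_i²), so 1/n_f² − 1/n_i² = 0.03472.
With n_f = 4: 1/n_i² = 1/16 − 0.03472 = 0.02778, so n_i ≈ 6.00.

n_i = 6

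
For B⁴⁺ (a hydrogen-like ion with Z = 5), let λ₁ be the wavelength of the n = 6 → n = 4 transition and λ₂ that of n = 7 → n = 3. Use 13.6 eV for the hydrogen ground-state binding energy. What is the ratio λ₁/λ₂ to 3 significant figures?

2.61

λ ∝ 1/ΔE ∝ 1/(1/n_f² − 1/n_i²), and the Z² and hc factors cancel in the ratio.
λ₁/λ₂ = (1/3² − 1/7²)/(1/4² − 1/6²) = 0.09070/0.03472 = 2.61.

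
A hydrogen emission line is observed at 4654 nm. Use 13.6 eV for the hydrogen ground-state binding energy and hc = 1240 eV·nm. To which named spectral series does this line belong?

Pfund

ΔE = 1240/4654 = 0.2664 eV.
This matches 13.6 × (1/5² − 1/7²), so n_f = 5: the Pfund series.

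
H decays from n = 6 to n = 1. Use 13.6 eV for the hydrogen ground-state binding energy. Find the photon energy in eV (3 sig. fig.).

E_6 = −13.60/36 = −0.3778 eV and E_1 = −13.60/1 = −13.60 eV.
The photon energy is |E_6 − E_1| = 13.2 eV.

13.2 eV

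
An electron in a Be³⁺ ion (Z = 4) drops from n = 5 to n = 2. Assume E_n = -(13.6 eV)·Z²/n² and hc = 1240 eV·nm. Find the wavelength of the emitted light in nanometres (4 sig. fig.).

27.14 nm

For Z = 4 the level energies scale as Z², so the effective Rydberg energy is 13.6 × 16 = 217.6 eV.
ΔE = 217.6 × (1/2² − 1/5²) = 217.6 × 0.2100 = 45.70 eV.
λ = hc/ΔE = 1240 / 45.70 = 27.14 nm.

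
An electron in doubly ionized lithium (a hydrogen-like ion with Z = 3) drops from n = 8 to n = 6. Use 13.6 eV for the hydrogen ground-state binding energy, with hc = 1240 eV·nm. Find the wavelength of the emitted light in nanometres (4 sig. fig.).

For Z = 3 the level energies scale as Z², so the effective Rydberg energy is 13.6 × 9 = 122.4 eV.
ΔE = 122.4 × (1/6² − 1/8²) = 122.4 × 0.01215 = 1.488 eV.
λ = hc/ΔE = 1240 / 1.488 = 833.6 nm.

833.6 nm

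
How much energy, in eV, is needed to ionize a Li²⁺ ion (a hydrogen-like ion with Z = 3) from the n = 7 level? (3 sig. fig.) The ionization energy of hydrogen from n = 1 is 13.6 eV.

E_n = −13.6 Z²/n² = −122.4/n² eV for Z = 3.
E_7 = −122.4/49 = −2.50 eV, so ionization (to E = 0) requires 2.50 eV.

2.50 eV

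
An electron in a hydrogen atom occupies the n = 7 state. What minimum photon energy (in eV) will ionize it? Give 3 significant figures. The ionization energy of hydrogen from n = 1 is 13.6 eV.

0.278 eV

E_7 = −13.60/49 = −0.278 eV, so ionization (to E = 0) requires 0.278 eV.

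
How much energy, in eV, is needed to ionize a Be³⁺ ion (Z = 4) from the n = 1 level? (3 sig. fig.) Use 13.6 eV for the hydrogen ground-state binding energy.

218 eV

E_n = −13.6 Z²/n² = −217.6/n² eV for Z = 4.
E_1 = −217.6/1 = −218 eV, so ionization (to E = 0) requires 218 eV.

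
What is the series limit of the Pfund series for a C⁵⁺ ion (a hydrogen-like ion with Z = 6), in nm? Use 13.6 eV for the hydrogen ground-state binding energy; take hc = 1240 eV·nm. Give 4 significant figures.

The Pfund series has lower level n_f = 5; the series limit corresponds to n_i → ∞.
ΔE_max = 13.6 × 36 / 5² = 19.58 eV.
λ_min = 1240 / 19.58 = 63.32 nm.

63.32 nm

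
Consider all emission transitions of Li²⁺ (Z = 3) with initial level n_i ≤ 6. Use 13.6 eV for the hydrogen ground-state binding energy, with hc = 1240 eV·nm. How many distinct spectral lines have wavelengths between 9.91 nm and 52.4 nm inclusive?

7

Enumerate all n_i → n_f pairs with 1 ≤ n_f < n_i ≤ 6 and compute λ = 1240 / [13.6·9·(1/n_f² − 1/n_i²)].
Lines falling in [9.91, 52.4] nm: 6→1 (10.42 nm), 5→1 (10.55 nm), 4→1 (10.81 nm), 3→1 (11.40 nm), 2→1 (13.51 nm), 6→2 (45.59 nm), 5→2 (48.24 nm).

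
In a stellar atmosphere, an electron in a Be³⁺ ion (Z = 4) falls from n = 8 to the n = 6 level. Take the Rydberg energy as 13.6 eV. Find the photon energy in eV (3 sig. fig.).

The Bohr energies scale as Z², so for Z = 4: E_n = −217.6/n² eV.
E_8 = −217.6/64 = −3.400 eV and E_6 = −217.6/36 = −6.044 eV.
The photon energy is |E_8 − E_6| = 2.64 eV.

2.64 eV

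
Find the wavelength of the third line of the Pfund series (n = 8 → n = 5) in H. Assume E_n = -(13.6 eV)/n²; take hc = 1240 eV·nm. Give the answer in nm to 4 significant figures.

The Pfund series terminates on n_f = 5; the third line has n_i = 5+3 = 8.
ΔE = 13.60 × (1/5² − 1/8²) = 0.3315 eV.
λ = 1240 / 0.3315 = 3741 nm.

3741 nm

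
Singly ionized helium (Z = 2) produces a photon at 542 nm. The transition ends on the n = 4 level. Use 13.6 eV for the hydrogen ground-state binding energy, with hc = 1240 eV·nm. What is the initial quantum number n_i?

n_i = 7

The photon energy is ΔE = hc/λ = 1240 / 542 = 2.288 eV.
With Z = 2, ΔE = 54.40 × (1/n_f² − 1/n_i²), so 1/n_f² − 1/n_i² = 0.04206.
With n_f = 4: 1/n_i² = 1/16 − 0.04206 = 0.02044, so n_i ≈ 6.99.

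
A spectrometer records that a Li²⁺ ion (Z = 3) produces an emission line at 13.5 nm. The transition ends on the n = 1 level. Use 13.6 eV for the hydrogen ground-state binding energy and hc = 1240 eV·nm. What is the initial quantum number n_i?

The photon energy is ΔE = hc/λ = 1240 / 13.5 = 91.85 eV.
With Z = 3, ΔE = 122.4 × (1/n_f² − 1/n_i²), so 1/n_f² − 1/n_i² = 0.7504.
With n_f = 1: 1/n_i² = 1/1 − 0.7504 = 0.2496, so n_i ≈ 2.00.

n_i = 2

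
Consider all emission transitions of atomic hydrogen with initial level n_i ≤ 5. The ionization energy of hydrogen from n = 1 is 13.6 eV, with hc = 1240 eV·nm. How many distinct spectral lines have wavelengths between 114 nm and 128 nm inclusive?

1

Enumerate all n_i → n_f pairs with 1 ≤ n_f < n_i ≤ 5 and compute λ = 1240 / [13.6·1·(1/n_f² − 1/n_i²)].
Lines falling in [114, 128] nm: 2→1 (121.6 nm).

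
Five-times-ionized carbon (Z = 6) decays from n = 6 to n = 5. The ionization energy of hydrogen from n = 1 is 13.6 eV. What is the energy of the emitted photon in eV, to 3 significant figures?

The Bohr energies scale as Z², so for Z = 6: E_n = −489.6/n² eV.
E_6 = −489.6/36 = −13.60 eV and E_5 = −489.6/25 = −19.58 eV.
The photon energy is |E_6 − E_5| = 5.98 eV.

5.98 eV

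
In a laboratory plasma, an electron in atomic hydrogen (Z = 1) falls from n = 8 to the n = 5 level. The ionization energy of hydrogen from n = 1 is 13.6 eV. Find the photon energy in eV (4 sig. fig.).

0.3315 eV

E_8 = −13.60/64 = −0.2125 eV and E_5 = −13.60/25 = −0.5440 eV.
The photon energy is |E_8 − E_5| = 0.3315 eV.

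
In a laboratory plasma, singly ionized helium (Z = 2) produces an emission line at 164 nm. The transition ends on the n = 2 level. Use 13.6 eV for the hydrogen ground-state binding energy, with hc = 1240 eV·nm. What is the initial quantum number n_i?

The photon energy is ΔE = hc/λ = 1240 / 164 = 7.561 eV.
With Z = 2, ΔE = 54.40 × (1/n_f² − 1/n_i²), so 1/n_f² − 1/n_i² = 0.1390.
With n_f = 2: 1/n_i² = 1/4 − 0.1390 = 0.1110, so n_i ≈ 3.00.

n_i = 3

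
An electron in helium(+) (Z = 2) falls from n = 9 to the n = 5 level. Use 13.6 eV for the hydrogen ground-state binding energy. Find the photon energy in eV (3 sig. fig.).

The Bohr energies scale as Z², so for Z = 2: E_n = −54.40/n² eV.
E_9 = −54.40/81 = −0.6716 eV and E_5 = −54.40/25 = −2.176 eV.
The photon energy is |E_9 − E_5| = 1.50 eV.

1.50 eV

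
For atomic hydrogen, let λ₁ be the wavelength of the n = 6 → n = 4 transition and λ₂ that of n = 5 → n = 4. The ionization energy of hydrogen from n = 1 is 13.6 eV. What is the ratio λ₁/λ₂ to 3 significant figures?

λ ∝ 1/ΔE ∝ 1/(1/n_f² − 1/n_i²), and the Z² and hc factors cancel in the ratio.
λ₁/λ₂ = (1/4² − 1/5²)/(1/4² − 1/6²) = 0.02250/0.03472 = 0.648.

0.648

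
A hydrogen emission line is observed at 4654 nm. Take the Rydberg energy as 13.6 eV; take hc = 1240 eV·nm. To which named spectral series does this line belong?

ΔE = 1240/4654 = 0.2664 eV.
This matches 13.6 × (1/5² − 1/7²), so n_f = 5: the Pfund series.

Pfund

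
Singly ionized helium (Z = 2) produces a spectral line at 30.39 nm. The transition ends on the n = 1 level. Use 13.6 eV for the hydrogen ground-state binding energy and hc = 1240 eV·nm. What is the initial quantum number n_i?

n_i = 2

The photon energy is ΔE = hc/λ = 1240 / 30.39 = 40.80 eV.
With Z = 2, ΔE = 54.40 × (1/n_f² − 1/n_i²), so 1/n_f² − 1/n_i² = 0.7501.
With n_f = 1: 1/n_i² = 1/1 − 0.7501 = 0.2499, so n_i ≈ 2.00.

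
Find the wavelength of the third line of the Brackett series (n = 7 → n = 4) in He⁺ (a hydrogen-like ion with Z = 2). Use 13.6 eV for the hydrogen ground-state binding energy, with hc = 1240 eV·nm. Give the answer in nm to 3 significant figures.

The Brackett series terminates on n_f = 4; the third line has n_i = 4+3 = 7.
ΔE = 54.40 × (1/4² − 1/7²) = 2.290 eV.
λ = 1240 / 2.290 = 542 nm.

542 nm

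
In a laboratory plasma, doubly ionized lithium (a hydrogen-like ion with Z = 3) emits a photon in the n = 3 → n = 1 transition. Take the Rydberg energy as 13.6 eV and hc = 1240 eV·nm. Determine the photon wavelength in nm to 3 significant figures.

11.4 nm

For Z = 3 the level energies scale as Z², so the effective Rydberg energy is 13.6 × 9 = 122.4 eV.
ΔE = 122.4 × (1/1² − 1/3²) = 122.4 × 0.8889 = 108.8 eV.
λ = hc/ΔE = 1240 / 108.8 = 11.4 nm.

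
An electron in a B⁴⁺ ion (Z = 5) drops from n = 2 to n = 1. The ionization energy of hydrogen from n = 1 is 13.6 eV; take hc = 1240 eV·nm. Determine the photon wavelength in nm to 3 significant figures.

4.86 nm

For Z = 5 the level energies scale as Z², so the effective Rydberg energy is 13.6 × 25 = 340.0 eV.
ΔE = 340.0 × (1/1² − 1/2²) = 340.0 × 0.7500 = 255.0 eV.
λ = hc/ΔE = 1240 / 255.0 = 4.86 nm.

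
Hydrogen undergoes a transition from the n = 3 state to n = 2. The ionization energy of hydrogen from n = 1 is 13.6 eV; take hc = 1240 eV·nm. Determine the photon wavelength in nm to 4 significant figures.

ΔE = 13.60 × (1/2² − 1/3²) = 13.60 × 0.1389 = 1.889 eV.
λ = hc/ΔE = 1240 / 1.889 = 656.5 nm.
This line belongs to the Balmer series.

656.5 nm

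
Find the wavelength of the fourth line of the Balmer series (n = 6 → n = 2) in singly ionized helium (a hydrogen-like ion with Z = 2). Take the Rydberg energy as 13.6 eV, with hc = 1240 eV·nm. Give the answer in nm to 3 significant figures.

The Balmer series terminates on n_f = 2; the fourth line has n_i = 2+4 = 6.
ΔE = 54.40 × (1/2² − 1/6²) = 12.09 eV.
λ = 1240 / 12.09 = 103 nm.

103 nm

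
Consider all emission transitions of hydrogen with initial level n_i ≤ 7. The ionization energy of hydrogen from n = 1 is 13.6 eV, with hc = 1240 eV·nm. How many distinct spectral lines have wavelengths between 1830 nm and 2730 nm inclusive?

Enumerate all n_i → n_f pairs with 1 ≤ n_f < n_i ≤ 7 and compute λ = 1240 / [13.6·1·(1/n_f² − 1/n_i²)].
Lines falling in [1830, 2730] nm: 4→3 (1876 nm), 7→4 (2166 nm), 6→4 (2626 nm).

3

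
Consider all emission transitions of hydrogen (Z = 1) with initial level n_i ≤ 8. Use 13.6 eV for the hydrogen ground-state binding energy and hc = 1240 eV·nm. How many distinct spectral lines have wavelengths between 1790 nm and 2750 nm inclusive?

4

Enumerate all n_i → n_f pairs with 1 ≤ n_f < n_i ≤ 8 and compute λ = 1240 / [13.6·1·(1/n_f² − 1/n_i²)].
Lines falling in [1790, 2750] nm: 4→3 (1876 nm), 8→4 (1945 nm), 7→4 (2166 nm), 6→4 (2626 nm).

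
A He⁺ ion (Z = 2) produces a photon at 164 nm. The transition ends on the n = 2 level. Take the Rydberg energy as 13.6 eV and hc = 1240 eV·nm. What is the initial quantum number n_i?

The photon energy is ΔE = hc/λ = 1240 / 164 = 7.561 eV.
With Z = 2, ΔE = 54.40 × (1/n_f² − 1/n_i²), so 1/n_f² − 1/n_i² = 0.1390.
With n_f = 2: 1/n_i² = 1/4 − 0.1390 = 0.1110, so n_i ≈ 3.00.

n_i = 3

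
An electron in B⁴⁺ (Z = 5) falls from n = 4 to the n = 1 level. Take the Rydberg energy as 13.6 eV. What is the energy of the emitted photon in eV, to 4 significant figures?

The Bohr energies scale as Z², so for Z = 5: E_n = −340.0/n² eV.
E_4 = −340.0/16 = −21.25 eV and E_1 = −340.0/1 = −340.0 eV.
The photon energy is |E_4 − E_1| = 318.8 eV.

318.8 eV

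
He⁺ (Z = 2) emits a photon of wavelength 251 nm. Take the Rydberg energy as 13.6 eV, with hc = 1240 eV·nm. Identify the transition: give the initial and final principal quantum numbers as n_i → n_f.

The photon energy is ΔE = hc/λ = 1240 / 251 = 4.940 eV.
With Z = 2, ΔE = 54.40 × (1/n_f² − 1/n_i²), so 1/n_f² − 1/n_i² = 0.09081.
Trying n_f = 3 gives 1/n_i² = 0.02030, i.e. n_i ≈ 7; this pair matches.

n_i = 7, n_f = 3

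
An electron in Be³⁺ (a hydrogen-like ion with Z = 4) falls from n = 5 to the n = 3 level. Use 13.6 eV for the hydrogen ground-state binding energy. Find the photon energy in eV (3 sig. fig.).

15.5 eV

The Bohr energies scale as Z², so for Z = 4: E_n = −217.6/n² eV.
E_5 = −217.6/25 = −8.704 eV and E_3 = −217.6/9 = −24.18 eV.
The photon energy is |E_5 − E_3| = 15.5 eV.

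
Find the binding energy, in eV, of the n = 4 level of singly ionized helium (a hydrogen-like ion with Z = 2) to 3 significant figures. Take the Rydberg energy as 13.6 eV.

E_n = −13.6 Z²/n² = −54.40/n² eV for Z = 2.
E_4 = −54.40/16 = −3.40 eV, so ionization (to E = 0) requires 3.40 eV.

3.40 eV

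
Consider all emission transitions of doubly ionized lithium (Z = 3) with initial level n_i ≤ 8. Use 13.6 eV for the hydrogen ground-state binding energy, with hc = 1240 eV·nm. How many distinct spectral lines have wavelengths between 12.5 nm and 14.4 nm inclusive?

1

Enumerate all n_i → n_f pairs with 1 ≤ n_f < n_i ≤ 8 and compute λ = 1240 / [13.6·9·(1/n_f² − 1/n_i²)].
Lines falling in [12.5, 14.4] nm: 2→1 (13.51 nm).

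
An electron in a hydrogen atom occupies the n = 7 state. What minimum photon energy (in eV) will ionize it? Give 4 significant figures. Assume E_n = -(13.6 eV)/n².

0.2776 eV

E_7 = −13.60/49 = −0.2776 eV, so ionization (to E = 0) requires 0.2776 eV.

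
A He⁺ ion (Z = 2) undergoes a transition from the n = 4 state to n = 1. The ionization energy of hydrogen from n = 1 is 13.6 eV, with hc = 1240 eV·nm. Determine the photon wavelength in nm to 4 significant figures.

24.31 nm

For Z = 2 the level energies scale as Z², so the effective Rydberg energy is 13.6 × 4 = 54.40 eV.
ΔE = 54.40 × (1/1² − 1/4²) = 54.40 × 0.9375 = 51.00 eV.
λ = hc/ΔE = 1240 / 51.00 = 24.31 nm.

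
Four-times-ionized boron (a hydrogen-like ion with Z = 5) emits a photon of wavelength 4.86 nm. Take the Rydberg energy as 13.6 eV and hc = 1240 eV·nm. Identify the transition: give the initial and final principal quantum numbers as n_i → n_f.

n_i = 2, n_f = 1

The photon energy is ΔE = hc/λ = 1240 / 4.86 = 255.1 eV.
With Z = 5, ΔE = 340.0 × (1/n_f² − 1/n_i²), so 1/n_f² − 1/n_i² = 0.7504.
Trying n_f = 1 gives 1/n_i² = 0.2496, i.e. n_i ≈ 2; this pair matches.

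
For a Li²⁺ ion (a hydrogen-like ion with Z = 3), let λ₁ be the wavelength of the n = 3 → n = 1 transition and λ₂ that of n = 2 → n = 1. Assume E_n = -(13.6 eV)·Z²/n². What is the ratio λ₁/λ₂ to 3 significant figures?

0.844

λ ∝ 1/ΔE ∝ 1/(1/n_f² − 1/n_i²), and the Z² and hc factors cancel in the ratio.
λ₁/λ₂ = (1/1² − 1/2²)/(1/1² − 1/3²) = 0.7500/0.8889 = 0.844.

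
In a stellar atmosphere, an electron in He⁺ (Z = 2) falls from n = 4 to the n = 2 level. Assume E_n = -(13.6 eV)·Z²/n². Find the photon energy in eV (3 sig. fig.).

10.2 eV

The Bohr energies scale as Z², so for Z = 2: E_n = −54.40/n² eV.
E_4 = −54.40/16 = −3.400 eV and E_2 = −54.40/4 = −13.60 eV.
The photon energy is |E_4 − E_2| = 10.2 eV.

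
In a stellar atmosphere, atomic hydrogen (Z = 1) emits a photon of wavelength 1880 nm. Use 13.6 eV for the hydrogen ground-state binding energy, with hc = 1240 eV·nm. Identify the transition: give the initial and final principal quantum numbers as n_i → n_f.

The photon energy is ΔE = hc/λ = 1240 / 1880 = 0.6596 eV.
With Z = 1, ΔE = 13.60 × (1/n_f² − 1/n_i²), so 1/n_f² − 1/n_i² = 0.04850.
Trying n_f = 3 gives 1/n_i² = 0.06261, i.e. n_i ≈ 4; this pair matches.

n_i = 4, n_f = 3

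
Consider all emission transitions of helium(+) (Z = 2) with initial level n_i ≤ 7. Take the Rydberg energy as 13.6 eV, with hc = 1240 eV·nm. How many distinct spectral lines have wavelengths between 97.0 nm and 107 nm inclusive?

Enumerate all n_i → n_f pairs with 1 ≤ n_f < n_i ≤ 7 and compute λ = 1240 / [13.6·4·(1/n_f² − 1/n_i²)].
Lines falling in [97.0, 107] nm: 7→2 (99.28 nm), 6→2 (102.6 nm).

2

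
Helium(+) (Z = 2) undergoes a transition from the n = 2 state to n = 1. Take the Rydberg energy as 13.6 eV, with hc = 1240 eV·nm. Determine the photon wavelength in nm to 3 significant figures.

30.4 nm

For Z = 2 the level energies scale as Z², so the effective Rydberg energy is 13.6 × 4 = 54.40 eV.
ΔE = 54.40 × (1/1² − 1/2²) = 54.40 × 0.7500 = 40.80 eV.
λ = hc/ΔE = 1240 / 40.80 = 30.4 nm.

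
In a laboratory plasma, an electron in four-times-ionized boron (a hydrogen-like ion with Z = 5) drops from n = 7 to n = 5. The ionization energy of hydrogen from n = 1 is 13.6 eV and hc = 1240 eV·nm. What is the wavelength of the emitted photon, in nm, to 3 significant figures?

186 nm

For Z = 5 the level energies scale as Z², so the effective Rydberg energy is 13.6 × 25 = 340.0 eV.
ΔE = 340.0 × (1/5² − 1/7²) = 340.0 × 0.01959 = 6.661 eV.
λ = hc/ΔE = 1240 / 6.661 = 186 nm.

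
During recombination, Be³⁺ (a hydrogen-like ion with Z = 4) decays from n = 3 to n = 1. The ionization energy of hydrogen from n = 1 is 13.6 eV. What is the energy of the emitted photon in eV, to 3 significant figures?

The Bohr energies scale as Z², so for Z = 4: E_n = −217.6/n² eV.
E_3 = −217.6/9 = −24.18 eV and E_1 = −217.6/1 = −217.6 eV.
The photon energy is |E_3 − E_1| = 193 eV.

193 eV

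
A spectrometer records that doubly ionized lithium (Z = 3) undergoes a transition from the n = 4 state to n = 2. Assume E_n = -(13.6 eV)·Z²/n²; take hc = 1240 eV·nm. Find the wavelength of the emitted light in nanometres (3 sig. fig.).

For Z = 3 the level energies scale as Z², so the effective Rydberg energy is 13.6 × 9 = 122.4 eV.
ΔE = 122.4 × (1/2² − 1/4²) = 122.4 × 0.1875 = 22.95 eV.
λ = hc/ΔE = 1240 / 22.95 = 54.0 nm.

54.0 nm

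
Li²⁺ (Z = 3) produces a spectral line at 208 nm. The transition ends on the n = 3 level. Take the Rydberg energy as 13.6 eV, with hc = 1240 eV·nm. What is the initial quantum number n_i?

The photon energy is ΔE = hc/λ = 1240 / 208 = 5.962 eV.
With Z = 3, ΔE = 122.4 × (1/n_f² − 1/n_i²), so 1/n_f² − 1/n_i² = 0.04871.
With n_f = 3: 1/n_i² = 1/9 − 0.04871 = 0.06241, so n_i ≈ 4.00.

n_i = 4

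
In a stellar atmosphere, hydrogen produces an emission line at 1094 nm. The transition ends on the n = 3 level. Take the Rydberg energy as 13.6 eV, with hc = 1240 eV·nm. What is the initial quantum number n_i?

The photon energy is ΔE = hc/λ = 1240 / 1094 = 1.133 eV.
With Z = 1, ΔE = 13.60 × (1/n_f² − 1/n_i²), so 1/n_f² − 1/n_i² = 0.08334.
With n_f = 3: 1/n_i² = 1/9 − 0.08334 = 0.02777, so n_i ≈ 6.00.

n_i = 6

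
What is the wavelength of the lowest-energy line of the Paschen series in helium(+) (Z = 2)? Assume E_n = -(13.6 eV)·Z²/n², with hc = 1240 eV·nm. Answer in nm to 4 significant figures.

468.9 nm

The Paschen series terminates on n_f = 3; the first line has n_i = 3+1 = 4.
ΔE = 54.40 × (1/3² − 1/4²) = 2.644 eV.
λ = 1240 / 2.644 = 468.9 nm.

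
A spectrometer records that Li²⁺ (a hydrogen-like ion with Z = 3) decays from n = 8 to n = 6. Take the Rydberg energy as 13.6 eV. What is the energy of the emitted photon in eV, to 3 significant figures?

1.49 eV

The Bohr energies scale as Z², so for Z = 3: E_n = −122.4/n² eV.
E_8 = −122.4/64 = −1.913 eV and E_6 = −122.4/36 = −3.400 eV.
The photon energy is |E_8 − E_6| = 1.49 eV.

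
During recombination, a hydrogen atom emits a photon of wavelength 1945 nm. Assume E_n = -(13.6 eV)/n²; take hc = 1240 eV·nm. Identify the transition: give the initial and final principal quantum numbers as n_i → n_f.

The photon energy is ΔE = hc/λ = 1240 / 1945 = 0.6375 eV.
With Z = 1, ΔE = 13.60 × (1/n_f² − 1/n_i²), so 1/n_f² − 1/n_i² = 0.04688.
Trying n_f = 4 gives 1/n_i² = 0.01562, i.e. n_i ≈ 8; this pair matches.

n_i = 8, n_f = 4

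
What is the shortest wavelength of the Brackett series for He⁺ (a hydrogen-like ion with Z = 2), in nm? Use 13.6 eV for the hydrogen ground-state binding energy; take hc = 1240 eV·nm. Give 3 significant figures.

365 nm

The Brackett series has lower level n_f = 4; the series limit corresponds to n_i → ∞.
ΔE_max = 13.6 × 4 / 4² = 3.400 eV.
λ_min = 1240 / 3.400 = 365 nm.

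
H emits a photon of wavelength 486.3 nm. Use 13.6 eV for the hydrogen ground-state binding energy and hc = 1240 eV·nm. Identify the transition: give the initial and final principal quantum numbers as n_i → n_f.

The photon energy is ΔE = hc/λ = 1240 / 486.3 = 2.550 eV.
With Z = 1, ΔE = 13.60 × (1/n_f² − 1/n_i²), so 1/n_f² − 1/n_i² = 0.1875.
Trying n_f = 2 gives 1/n_i² = 0.06251, i.e. n_i ≈ 4; this pair matches.

n_i = 4, n_f = 2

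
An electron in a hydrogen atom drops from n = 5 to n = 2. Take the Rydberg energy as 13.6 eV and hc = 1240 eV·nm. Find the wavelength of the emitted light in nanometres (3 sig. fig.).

ΔE = 13.60 × (1/2² − 1/5²) = 13.60 × 0.2100 = 2.856 eV.
λ = hc/ΔE = 1240 / 2.856 = 434 nm.

434 nm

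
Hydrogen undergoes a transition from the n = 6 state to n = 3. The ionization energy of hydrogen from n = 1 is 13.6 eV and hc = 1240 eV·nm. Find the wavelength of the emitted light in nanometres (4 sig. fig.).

1094 nm

ΔE = 13.60 × (1/3² − 1/6²) = 13.60 × 0.08333 = 1.133 eV.
λ = hc/ΔE = 1240 / 1.133 = 1094 nm.
This line belongs to the Paschen series.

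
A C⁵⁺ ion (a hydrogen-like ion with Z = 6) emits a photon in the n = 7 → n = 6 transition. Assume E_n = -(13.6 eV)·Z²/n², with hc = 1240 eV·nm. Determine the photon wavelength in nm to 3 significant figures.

For Z = 6 the level energies scale as Z², so the effective Rydberg energy is 13.6 × 36 = 489.6 eV.
ΔE = 489.6 × (1/6² − 1/7²) = 489.6 × 0.007370 = 3.608 eV.
λ = hc/ΔE = 1240 / 3.608 = 344 nm.

344 nm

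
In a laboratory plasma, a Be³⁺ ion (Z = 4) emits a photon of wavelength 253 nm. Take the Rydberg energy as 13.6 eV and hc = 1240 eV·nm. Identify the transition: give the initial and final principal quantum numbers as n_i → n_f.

n_i = 5, n_f = 4

The photon energy is ΔE = hc/λ = 1240 / 253 = 4.901 eV.
With Z = 4, ΔE = 217.6 × (1/n_f² − 1/n_i²), so 1/n_f² − 1/n_i² = 0.02252.
Trying n_f = 4 gives 1/n_i² = 0.03998, i.e. n_i ≈ 5; this pair matches.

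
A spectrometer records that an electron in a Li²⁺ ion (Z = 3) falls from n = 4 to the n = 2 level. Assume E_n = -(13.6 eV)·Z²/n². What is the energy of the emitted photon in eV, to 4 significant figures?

22.95 eV

The Bohr energies scale as Z², so for Z = 3: E_n = −122.4/n² eV.
E_4 = −122.4/16 = −7.650 eV and E_2 = −122.4/4 = −30.60 eV.
The photon energy is |E_4 − E_2| = 22.95 eV.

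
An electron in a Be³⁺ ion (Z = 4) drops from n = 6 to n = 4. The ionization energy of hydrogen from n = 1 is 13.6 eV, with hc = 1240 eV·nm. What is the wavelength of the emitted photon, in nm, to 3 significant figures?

For Z = 4 the level energies scale as Z², so the effective Rydberg energy is 13.6 × 16 = 217.6 eV.
ΔE = 217.6 × (1/4² − 1/6²) = 217.6 × 0.03472 = 7.556 eV.
λ = hc/ΔE = 1240 / 7.556 = 164 nm.

164 nm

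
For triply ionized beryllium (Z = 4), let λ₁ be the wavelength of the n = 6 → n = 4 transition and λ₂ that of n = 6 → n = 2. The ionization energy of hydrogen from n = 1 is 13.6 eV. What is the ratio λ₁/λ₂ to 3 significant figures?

λ ∝ 1/ΔE ∝ 1/(1/n_f² − 1/n_i²), and the Z² and hc factors cancel in the ratio.
λ₁/λ₂ = (1/2² − 1/6²)/(1/4² − 1/6²) = 0.2222/0.03472 = 6.40.

6.40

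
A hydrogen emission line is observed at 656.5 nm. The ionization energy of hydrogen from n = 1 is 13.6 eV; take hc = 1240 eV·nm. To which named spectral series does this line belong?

Balmer

ΔE = 1240/656.5 = 1.889 eV.
This matches 13.6 × (1/2² − 1/3²), so n_f = 2: the Balmer series.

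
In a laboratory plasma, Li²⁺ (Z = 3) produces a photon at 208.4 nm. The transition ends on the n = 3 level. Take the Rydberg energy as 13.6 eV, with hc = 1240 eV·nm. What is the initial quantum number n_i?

n_i = 4

The photon energy is ΔE = hc/λ = 1240 / 208.4 = 5.950 eV.
With Z = 3, ΔE = 122.4 × (1/n_f² − 1/n_i²), so 1/n_f² − 1/n_i² = 0.04861.
With n_f = 3: 1/n_i² = 1/9 − 0.04861 = 0.06250, so n_i ≈ 4.00.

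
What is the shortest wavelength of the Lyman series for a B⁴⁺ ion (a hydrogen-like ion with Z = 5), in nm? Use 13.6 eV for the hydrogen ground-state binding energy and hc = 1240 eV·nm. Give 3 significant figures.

3.65 nm

The Lyman series has lower level n_f = 1; the series limit corresponds to n_i → ∞.
ΔE_max = 13.6 × 25 / 1² = 340.0 eV.
λ_min = 1240 / 340.0 = 3.65 nm.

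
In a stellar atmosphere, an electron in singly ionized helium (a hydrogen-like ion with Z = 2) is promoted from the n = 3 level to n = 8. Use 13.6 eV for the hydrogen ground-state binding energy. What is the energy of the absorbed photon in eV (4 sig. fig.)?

The Bohr energies scale as Z², so for Z = 2: E_n = −54.40/n² eV.
E_8 = −54.40/64 = −0.8500 eV and E_3 = −54.40/9 = −6.044 eV.
The photon energy is |E_8 − E_3| = 5.194 eV.

5.194 eV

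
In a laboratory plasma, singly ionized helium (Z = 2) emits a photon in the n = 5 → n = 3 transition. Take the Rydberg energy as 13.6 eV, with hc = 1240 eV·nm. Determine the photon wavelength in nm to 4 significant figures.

For Z = 2 the level energies scale as Z², so the effective Rydberg energy is 13.6 × 4 = 54.40 eV.
ΔE = 54.40 × (1/3² − 1/5²) = 54.40 × 0.07111 = 3.868 eV.
λ = hc/ΔE = 1240 / 3.868 = 320.5 nm.

320.5 nm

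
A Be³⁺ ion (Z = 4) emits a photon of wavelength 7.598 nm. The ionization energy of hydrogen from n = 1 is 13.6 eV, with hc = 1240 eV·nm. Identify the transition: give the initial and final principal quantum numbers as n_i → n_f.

The photon energy is ΔE = hc/λ = 1240 / 7.598 = 163.2 eV.
With Z = 4, ΔE = 217.6 × (1/n_f² − 1/n_i²), so 1/n_f² − 1/n_i² = 0.7500.
Trying n_f = 1 gives 1/n_i² = 0.2500, i.e. n_i ≈ 2; this pair matches.

n_i = 2, n_f = 1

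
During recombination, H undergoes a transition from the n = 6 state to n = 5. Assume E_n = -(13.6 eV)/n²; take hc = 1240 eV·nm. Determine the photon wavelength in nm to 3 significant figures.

ΔE = 13.60 × (1/5² − 1/6²) = 13.60 × 0.01222 = 0.1662 eV.
λ = hc/ΔE = 1240 / 0.1662 = 7460 nm.
This line belongs to the Pfund series.

7460 nm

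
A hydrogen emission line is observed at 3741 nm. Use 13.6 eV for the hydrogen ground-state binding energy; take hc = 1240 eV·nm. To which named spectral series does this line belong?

ΔE = 1240/3741 = 0.3315 eV.
This matches 13.6 × (1/5² − 1/8²), so n_f = 5: the Pfund series.

Pfund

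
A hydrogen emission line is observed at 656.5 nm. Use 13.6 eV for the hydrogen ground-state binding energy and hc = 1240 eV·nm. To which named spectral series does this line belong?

Balmer

ΔE = 1240/656.5 = 1.889 eV.
This matches 13.6 × (1/2² − 1/3²), so n_f = 2: the Balmer series.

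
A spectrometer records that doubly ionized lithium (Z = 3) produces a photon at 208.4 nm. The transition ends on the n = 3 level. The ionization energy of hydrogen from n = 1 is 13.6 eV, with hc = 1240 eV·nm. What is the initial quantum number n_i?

The photon energy is ΔE = hc/λ = 1240 / 208.4 = 5.950 eV.
With Z = 3, ΔE = 122.4 × (1/n_f² − 1/n_i²), so 1/n_f² − 1/n_i² = 0.04861.
With n_f = 3: 1/n_i² = 1/9 − 0.04861 = 0.06250, so n_i ≈ 4.00.

n_i = 4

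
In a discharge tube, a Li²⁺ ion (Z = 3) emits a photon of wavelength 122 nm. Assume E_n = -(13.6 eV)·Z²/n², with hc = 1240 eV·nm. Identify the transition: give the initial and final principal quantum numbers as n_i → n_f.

n_i = 6, n_f = 3

The photon energy is ΔE = hc/λ = 1240 / 122 = 10.16 eV.
With Z = 3, ΔE = 122.4 × (1/n_f² − 1/n_i²), so 1/n_f² − 1/n_i² = 0.08304.
Trying n_f = 3 gives 1/n_i² = 0.02807, i.e. n_i ≈ 6; this pair matches.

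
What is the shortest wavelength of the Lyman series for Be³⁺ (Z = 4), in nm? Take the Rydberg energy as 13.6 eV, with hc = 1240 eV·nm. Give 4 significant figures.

5.699 nm

The Lyman series has lower level n_f = 1; the series limit corresponds to n_i → ∞.
ΔE_max = 13.6 × 16 / 1² = 217.6 eV.
λ_min = 1240 / 217.6 = 5.699 nm.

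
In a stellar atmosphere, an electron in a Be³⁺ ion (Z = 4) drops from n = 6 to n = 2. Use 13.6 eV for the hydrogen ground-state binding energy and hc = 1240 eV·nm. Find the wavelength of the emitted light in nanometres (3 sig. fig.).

25.6 nm

For Z = 4 the level energies scale as Z², so the effective Rydberg energy is 13.6 × 16 = 217.6 eV.
ΔE = 217.6 × (1/2² − 1/6²) = 217.6 × 0.2222 = 48.36 eV.
λ = hc/ΔE = 1240 / 48.36 = 25.6 nm.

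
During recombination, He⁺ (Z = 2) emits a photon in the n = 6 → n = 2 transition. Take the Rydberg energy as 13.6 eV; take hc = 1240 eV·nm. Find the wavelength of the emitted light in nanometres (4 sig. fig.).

For Z = 2 the level energies scale as Z², so the effective Rydberg energy is 13.6 × 4 = 54.40 eV.
ΔE = 54.40 × (1/2² − 1/6²) = 54.40 × 0.2222 = 12.09 eV.
λ = hc/ΔE = 1240 / 12.09 = 102.6 nm.

102.6 nm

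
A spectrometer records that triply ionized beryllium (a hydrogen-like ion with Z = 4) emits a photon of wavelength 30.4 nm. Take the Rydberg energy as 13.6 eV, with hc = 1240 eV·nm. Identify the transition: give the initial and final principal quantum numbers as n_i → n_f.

The photon energy is ΔE = hc/λ = 1240 / 30.4 = 40.79 eV.
With Z = 4, ΔE = 217.6 × (1/n_f² − 1/n_i²), so 1/n_f² − 1/n_i² = 0.1875.
Trying n_f = 2 gives 1/n_i² = 0.06255, i.e. n_i ≈ 4; this pair matches.

n_i = 4, n_f = 2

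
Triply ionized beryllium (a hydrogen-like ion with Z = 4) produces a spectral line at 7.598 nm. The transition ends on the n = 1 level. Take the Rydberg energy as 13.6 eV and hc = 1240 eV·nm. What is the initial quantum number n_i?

The photon energy is ΔE = hc/λ = 1240 / 7.598 = 163.2 eV.
With Z = 4, ΔE = 217.6 × (1/n_f² − 1/n_i²), so 1/n_f² − 1/n_i² = 0.7500.
With n_f = 1: 1/n_i² = 1/1 − 0.7500 = 0.2500, so n_i ≈ 2.00.

n_i = 2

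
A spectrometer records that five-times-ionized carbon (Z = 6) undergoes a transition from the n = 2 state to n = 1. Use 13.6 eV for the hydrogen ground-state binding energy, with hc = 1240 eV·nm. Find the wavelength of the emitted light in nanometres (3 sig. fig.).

3.38 nm

For Z = 6 the level energies scale as Z², so the effective Rydberg energy is 13.6 × 36 = 489.6 eV.
ΔE = 489.6 × (1/1² − 1/2²) = 489.6 × 0.7500 = 367.2 eV.
λ = hc/ΔE = 1240 / 367.2 = 3.38 nm.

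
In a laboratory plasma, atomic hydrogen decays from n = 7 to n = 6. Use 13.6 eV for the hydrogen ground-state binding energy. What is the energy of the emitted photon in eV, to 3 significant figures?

0.100 eV

E_7 = −13.60/49 = −0.2776 eV and E_6 = −13.60/36 = −0.3778 eV.
The photon energy is |E_7 − E_6| = 0.100 eV.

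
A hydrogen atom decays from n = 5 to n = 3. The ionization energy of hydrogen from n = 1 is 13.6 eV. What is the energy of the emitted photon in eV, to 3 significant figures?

0.967 eV

E_5 = −13.60/25 = −0.5440 eV and E_3 = −13.60/9 = −1.511 eV.
The photon energy is |E_5 − E_3| = 0.967 eV.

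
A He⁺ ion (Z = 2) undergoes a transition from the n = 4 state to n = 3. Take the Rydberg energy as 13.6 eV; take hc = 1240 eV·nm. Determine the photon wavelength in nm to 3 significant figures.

For Z = 2 the level energies scale as Z², so the effective Rydberg energy is 13.6 × 4 = 54.40 eV.
ΔE = 54.40 × (1/3² − 1/4²) = 54.40 × 0.04861 = 2.644 eV.
λ = hc/ΔE = 1240 / 2.644 = 469 nm.

469 nm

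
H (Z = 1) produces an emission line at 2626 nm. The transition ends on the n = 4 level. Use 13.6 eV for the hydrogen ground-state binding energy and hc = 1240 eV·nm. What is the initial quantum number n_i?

n_i = 6

The photon energy is ΔE = hc/λ = 1240 / 2626 = 0.4722 eV.
With Z = 1, ΔE = 13.60 × (1/n_f² − 1/n_i²), so 1/n_f² − 1/n_i² = 0.03472.
With n_f = 4: 1/n_i² = 1/16 − 0.03472 = 0.02778, so n_i ≈ 6.00.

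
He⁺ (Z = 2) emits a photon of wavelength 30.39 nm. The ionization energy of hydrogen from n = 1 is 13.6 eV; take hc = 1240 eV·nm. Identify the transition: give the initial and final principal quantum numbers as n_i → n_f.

n_i = 2, n_f = 1

The photon energy is ΔE = hc/λ = 1240 / 30.39 = 40.80 eV.
With Z = 2, ΔE = 54.40 × (1/n_f² − 1/n_i²), so 1/n_f² − 1/n_i² = 0.7501.
Trying n_f = 1 gives 1/n_i² = 0.2499, i.e. n_i ≈ 2; this pair matches.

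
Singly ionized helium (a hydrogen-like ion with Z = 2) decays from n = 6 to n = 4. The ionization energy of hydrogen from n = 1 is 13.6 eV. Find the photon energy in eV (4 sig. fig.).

The Bohr energies scale as Z², so for Z = 2: E_n = −54.40/n² eV.
E_6 = −54.40/36 = −1.511 eV and E_4 = −54.40/16 = −3.400 eV.
The photon energy is |E_6 − E_4| = 1.889 eV.

1.889 eV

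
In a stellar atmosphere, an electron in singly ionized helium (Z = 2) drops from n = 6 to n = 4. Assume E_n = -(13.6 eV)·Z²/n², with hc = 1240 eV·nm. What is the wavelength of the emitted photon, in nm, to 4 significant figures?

656.5 nm

For Z = 2 the level energies scale as Z², so the effective Rydberg energy is 13.6 × 4 = 54.40 eV.
ΔE = 54.40 × (1/4² − 1/6²) = 54.40 × 0.03472 = 1.889 eV.
λ = hc/ΔE = 1240 / 1.889 = 656.5 nm.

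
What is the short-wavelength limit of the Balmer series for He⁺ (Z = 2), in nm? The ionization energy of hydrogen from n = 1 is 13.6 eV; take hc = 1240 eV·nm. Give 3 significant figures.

The Balmer series has lower level n_f = 2; the series limit corresponds to n_i → ∞.
ΔE_max = 13.6 × 4 / 2² = 13.60 eV.
λ_min = 1240 / 13.60 = 91.2 nm.

91.2 nm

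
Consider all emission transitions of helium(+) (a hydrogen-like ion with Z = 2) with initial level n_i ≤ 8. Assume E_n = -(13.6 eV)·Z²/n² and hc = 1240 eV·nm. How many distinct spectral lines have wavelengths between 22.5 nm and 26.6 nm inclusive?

6

Enumerate all n_i → n_f pairs with 1 ≤ n_f < n_i ≤ 8 and compute λ = 1240 / [13.6·4·(1/n_f² − 1/n_i²)].
Lines falling in [22.5, 26.6] nm: 8→1 (23.16 nm), 7→1 (23.27 nm), 6→1 (23.45 nm), 5→1 (23.74 nm), 4→1 (24.31 nm), 3→1 (25.64 nm).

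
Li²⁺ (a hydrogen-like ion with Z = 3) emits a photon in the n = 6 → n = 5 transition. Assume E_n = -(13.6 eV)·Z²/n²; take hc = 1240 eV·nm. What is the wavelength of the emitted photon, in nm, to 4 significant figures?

For Z = 3 the level energies scale as Z², so the effective Rydberg energy is 13.6 × 9 = 122.4 eV.
ΔE = 122.4 × (1/5² − 1/6²) = 122.4 × 0.01222 = 1.496 eV.
λ = hc/ΔE = 1240 / 1.496 = 828.9 nm.

828.9 nm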